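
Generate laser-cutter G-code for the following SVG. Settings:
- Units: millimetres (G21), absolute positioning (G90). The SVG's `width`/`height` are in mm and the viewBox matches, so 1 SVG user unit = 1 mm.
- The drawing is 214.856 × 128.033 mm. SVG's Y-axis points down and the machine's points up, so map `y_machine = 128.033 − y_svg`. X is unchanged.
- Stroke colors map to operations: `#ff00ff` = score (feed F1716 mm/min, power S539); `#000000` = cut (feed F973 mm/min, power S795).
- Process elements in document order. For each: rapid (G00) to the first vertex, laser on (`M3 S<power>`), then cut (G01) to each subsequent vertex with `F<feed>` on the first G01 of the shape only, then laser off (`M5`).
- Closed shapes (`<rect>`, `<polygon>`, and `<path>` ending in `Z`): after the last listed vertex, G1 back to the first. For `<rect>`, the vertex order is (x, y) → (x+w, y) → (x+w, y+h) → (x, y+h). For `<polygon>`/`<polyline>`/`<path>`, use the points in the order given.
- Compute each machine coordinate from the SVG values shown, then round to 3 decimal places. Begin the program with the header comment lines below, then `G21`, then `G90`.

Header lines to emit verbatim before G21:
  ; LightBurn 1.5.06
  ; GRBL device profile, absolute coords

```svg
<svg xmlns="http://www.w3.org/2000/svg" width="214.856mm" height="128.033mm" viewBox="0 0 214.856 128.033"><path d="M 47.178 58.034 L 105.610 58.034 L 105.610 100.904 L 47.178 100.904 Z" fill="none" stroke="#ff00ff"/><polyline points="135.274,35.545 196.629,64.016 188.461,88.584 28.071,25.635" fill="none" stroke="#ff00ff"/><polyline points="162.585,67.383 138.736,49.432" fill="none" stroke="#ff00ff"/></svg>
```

Since the viewBox matches the mm dimensions, user units are millimetres directly. The only transform is the Y-flip y_m = 128.033 − y_svg.

Shape 1 is a rectangle drawn with `<path>`. Its stroke #ff00ff means score at S539, F1716. After flipping Y the toolpath is (47.178,69.999) → (105.610,69.999) → (105.610,27.129) → (47.178,27.129) → (47.178,69.999), returning to the start.

Shape 2 is a open polyline drawn with `<polyline>`. Its stroke #ff00ff means score at S539, F1716. After flipping Y the toolpath is (135.274,92.488) → (196.629,64.017) → (188.461,39.449) → (28.071,102.398).

Shape 3 is a line segment drawn with `<polyline>`. Its stroke #ff00ff means score at S539, F1716. After flipping Y the toolpath is (162.585,60.650) → (138.736,78.601).

; LightBurn 1.5.06
; GRBL device profile, absolute coords
G21
G90
G00 X47.178 Y69.999
M3 S539
G01 X105.610 Y69.999 F1716
G01 X105.610 Y27.129
G01 X47.178 Y27.129
G01 X47.178 Y69.999
M5
G00 X135.274 Y92.488
M3 S539
G01 X196.629 Y64.017 F1716
G01 X188.461 Y39.449
G01 X28.071 Y102.398
M5
G00 X162.585 Y60.650
M3 S539
G01 X138.736 Y78.601 F1716
M5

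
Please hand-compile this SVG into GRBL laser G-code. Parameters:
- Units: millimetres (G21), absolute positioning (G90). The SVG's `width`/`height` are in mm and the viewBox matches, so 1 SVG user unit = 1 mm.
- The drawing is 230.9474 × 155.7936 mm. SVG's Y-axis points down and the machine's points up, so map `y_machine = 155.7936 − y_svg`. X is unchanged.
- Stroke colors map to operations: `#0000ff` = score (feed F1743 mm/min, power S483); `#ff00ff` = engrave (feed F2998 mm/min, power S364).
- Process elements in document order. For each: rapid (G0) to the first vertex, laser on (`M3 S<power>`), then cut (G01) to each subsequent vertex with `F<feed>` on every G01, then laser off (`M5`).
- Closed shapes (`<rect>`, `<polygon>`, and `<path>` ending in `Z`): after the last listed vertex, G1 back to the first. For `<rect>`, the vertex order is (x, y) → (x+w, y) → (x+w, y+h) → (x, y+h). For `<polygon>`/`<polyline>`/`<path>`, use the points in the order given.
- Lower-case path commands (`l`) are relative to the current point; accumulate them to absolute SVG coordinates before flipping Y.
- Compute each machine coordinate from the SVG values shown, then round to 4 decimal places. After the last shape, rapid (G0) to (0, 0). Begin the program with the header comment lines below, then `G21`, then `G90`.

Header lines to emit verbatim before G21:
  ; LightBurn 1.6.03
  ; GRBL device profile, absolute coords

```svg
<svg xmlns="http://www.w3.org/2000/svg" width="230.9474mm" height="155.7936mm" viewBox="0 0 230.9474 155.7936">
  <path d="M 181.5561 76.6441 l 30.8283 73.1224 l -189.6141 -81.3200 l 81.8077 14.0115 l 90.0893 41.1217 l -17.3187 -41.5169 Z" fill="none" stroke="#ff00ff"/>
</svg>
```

Since the viewBox matches the mm dimensions, user units are millimetres directly. The only transform is the Y-flip y_m = 155.7936 − y_svg.

Shape 1 is a closed polygon drawn with `<path>`. Its stroke #ff00ff means engrave at S364, F2998. After flipping Y the toolpath is (181.5561,79.1495) → (212.3844,6.0271) → (22.7703,87.3471) → (104.5780,73.3356) → (194.6673,32.2139) → (177.3486,73.7308) → (181.5561,79.1495), returning to the start.

; LightBurn 1.6.03
; GRBL device profile, absolute coords
G21
G90
G0 X181.5561 Y79.1495
M3 S364
G01 X212.3844 Y6.0271 F2998
G01 X22.7703 Y87.3471 F2998
G01 X104.5780 Y73.3356 F2998
G01 X194.6673 Y32.2139 F2998
G01 X177.3486 Y73.7308 F2998
G01 X181.5561 Y79.1495 F2998
M5
G0 X0.0000 Y0.0000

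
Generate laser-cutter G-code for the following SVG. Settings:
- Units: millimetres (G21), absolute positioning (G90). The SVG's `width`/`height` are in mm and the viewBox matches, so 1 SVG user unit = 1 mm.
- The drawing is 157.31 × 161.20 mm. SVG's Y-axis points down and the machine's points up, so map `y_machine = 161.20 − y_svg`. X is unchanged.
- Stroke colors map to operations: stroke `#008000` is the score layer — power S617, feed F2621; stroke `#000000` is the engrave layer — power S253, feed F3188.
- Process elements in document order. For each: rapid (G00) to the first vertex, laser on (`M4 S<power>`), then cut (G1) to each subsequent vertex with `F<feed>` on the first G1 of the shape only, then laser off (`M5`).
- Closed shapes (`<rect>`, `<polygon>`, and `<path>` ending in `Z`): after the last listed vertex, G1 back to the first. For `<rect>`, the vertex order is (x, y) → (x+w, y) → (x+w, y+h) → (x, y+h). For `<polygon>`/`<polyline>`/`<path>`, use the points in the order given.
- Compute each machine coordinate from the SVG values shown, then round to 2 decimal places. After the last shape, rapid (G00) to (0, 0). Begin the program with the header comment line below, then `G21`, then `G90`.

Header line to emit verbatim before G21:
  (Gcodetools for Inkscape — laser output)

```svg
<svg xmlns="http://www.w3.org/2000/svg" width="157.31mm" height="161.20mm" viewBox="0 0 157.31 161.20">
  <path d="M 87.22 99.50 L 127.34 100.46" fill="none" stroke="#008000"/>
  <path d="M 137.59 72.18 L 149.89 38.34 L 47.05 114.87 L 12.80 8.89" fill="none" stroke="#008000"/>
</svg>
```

(Gcodetools for Inkscape — laser output)
G21
G90
G00 X87.22 Y61.70
M4 S617
G1 X127.34 Y60.74 F2621
M5
G00 X137.59 Y89.02
M4 S617
G1 X149.89 Y122.86 F2621
G1 X47.05 Y46.33
G1 X12.80 Y152.31
M5
G00 X0.00 Y0.00

viewBox `0 0 157.31 161.20` with mm width/height → 1 unit = 1 mm. Flip: y_m = 161.20 − y_svg.

**Shape 1** — `<path>` line segment, stroke `#008000` → score (S617, F2621). Machine vertices: (87.22,61.70) → (127.34,60.74). Open path.

**Shape 2** — `<path>` open polyline, stroke `#008000` → score (S617, F2621). Machine vertices: (137.59,89.02) → (149.89,122.86) → (47.05,46.33) → (12.80,152.31). Open path.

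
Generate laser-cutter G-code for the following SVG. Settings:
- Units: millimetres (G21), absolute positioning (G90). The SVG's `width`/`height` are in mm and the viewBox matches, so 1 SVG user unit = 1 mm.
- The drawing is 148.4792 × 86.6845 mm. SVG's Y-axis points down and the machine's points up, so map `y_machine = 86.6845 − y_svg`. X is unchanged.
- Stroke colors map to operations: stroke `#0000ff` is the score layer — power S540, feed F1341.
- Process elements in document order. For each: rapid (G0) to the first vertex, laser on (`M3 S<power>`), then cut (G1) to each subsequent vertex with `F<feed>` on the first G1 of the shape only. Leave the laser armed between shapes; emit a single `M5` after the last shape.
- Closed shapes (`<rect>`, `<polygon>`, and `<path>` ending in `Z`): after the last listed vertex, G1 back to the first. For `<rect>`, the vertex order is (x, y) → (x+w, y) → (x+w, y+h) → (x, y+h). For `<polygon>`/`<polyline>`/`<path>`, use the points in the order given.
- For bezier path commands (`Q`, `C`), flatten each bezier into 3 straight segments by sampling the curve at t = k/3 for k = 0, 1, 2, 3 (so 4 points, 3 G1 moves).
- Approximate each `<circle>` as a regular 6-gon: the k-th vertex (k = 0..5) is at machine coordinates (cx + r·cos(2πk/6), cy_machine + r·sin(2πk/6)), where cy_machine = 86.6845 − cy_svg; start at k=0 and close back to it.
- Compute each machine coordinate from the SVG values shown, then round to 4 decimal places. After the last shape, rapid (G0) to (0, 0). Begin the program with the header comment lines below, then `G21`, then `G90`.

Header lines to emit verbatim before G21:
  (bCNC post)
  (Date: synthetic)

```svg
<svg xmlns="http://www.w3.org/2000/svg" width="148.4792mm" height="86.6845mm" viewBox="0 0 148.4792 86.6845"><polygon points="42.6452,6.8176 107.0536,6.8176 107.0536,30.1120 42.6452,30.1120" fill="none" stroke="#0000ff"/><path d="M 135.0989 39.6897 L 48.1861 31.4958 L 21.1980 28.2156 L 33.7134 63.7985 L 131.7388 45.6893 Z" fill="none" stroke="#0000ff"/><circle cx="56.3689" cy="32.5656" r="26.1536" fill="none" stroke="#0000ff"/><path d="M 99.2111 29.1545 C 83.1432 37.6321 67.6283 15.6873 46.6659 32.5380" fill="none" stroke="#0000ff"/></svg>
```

Since the viewBox matches the mm dimensions, user units are millimetres directly. The only transform is the Y-flip y_m = 86.6845 − y_svg.

Shape 1 is a rectangle drawn with `<polygon>`. Its stroke #0000ff means score at S540, F1341. After flipping Y the toolpath is (42.6452,79.8669) → (107.0536,79.8669) → (107.0536,56.5725) → (42.6452,56.5725) → (42.6452,79.8669), returning to the start.

Shape 2 is a closed polygon drawn with `<path>`. Its stroke #0000ff means score at S540, F1341. After flipping Y the toolpath is (135.0989,46.9948) → (48.1861,55.1887) → (21.1980,58.4689) → (33.7134,22.8860) → (131.7388,40.9952) → (135.0989,46.9948), returning to the start.

Shape 3 is a circle drawn with `<circle>`. Its stroke #0000ff means score at S540, F1341. After flipping Y the toolpath is (82.5225,54.1189) → (69.4457,76.7686) → (43.2921,76.7686) → (30.2153,54.1189) → (43.2921,31.4692) → (69.4457,31.4692) → (82.5225,54.1189), returning to the start.

Shape 4 is a cubic bezier drawn with `<path>`. Its stroke #0000ff means score at S540, F1341. After flipping Y the toolpath is (99.2111,57.5300) → (83.1053,56.6296) → (66.0347,60.6290) → (46.6659,54.1465).

(bCNC post)
(Date: synthetic)
G21
G90
G0 X42.6452 Y79.8669
M3 S540
G1 X107.0536 Y79.8669 F1341
G1 X107.0536 Y56.5725
G1 X42.6452 Y56.5725
G1 X42.6452 Y79.8669
G0 X135.0989 Y46.9948
M3 S540
G1 X48.1861 Y55.1887 F1341
G1 X21.1980 Y58.4689
G1 X33.7134 Y22.8860
G1 X131.7388 Y40.9952
G1 X135.0989 Y46.9948
G0 X82.5225 Y54.1189
M3 S540
G1 X69.4457 Y76.7686 F1341
G1 X43.2921 Y76.7686
G1 X30.2153 Y54.1189
G1 X43.2921 Y31.4692
G1 X69.4457 Y31.4692
G1 X82.5225 Y54.1189
G0 X99.2111 Y57.5300
M3 S540
G1 X83.1053 Y56.6296 F1341
G1 X66.0347 Y60.6290
G1 X46.6659 Y54.1465
M5
G0 X0.0000 Y0.0000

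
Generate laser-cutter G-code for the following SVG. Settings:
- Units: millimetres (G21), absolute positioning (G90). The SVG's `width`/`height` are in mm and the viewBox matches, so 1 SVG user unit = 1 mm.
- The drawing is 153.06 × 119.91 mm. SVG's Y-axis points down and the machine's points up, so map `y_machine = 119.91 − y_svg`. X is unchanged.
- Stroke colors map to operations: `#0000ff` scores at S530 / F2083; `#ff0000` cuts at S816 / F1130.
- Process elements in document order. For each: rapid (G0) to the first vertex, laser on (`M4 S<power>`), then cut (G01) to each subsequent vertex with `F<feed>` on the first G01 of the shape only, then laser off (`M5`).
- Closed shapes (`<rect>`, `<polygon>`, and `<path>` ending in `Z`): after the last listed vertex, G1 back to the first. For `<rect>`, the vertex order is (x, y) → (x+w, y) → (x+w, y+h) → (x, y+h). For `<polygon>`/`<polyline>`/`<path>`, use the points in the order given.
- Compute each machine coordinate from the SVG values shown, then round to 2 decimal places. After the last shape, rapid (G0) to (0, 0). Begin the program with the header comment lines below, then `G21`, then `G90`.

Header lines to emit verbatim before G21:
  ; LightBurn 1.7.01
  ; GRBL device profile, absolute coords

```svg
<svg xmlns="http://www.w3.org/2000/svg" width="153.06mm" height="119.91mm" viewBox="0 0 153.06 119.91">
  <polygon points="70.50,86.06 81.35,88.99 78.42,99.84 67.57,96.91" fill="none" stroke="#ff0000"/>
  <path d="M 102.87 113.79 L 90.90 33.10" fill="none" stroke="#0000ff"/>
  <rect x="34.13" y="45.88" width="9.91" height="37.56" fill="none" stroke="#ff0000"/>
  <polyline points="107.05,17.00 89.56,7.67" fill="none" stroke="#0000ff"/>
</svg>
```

viewBox `0 0 153.06 119.91` with mm width/height → 1 unit = 1 mm. Flip: y_m = 119.91 − y_svg.

**Shape 1** — `<polygon>` regular polygon, stroke `#ff0000` → cut (S816, F1130). Machine vertices: (70.50,33.85) → (81.35,30.92) → (78.42,20.07) → (67.57,23.00) → (70.50,33.85). Closed: final G1 returns to the first vertex.

**Shape 2** — `<path>` line segment, stroke `#0000ff` → score (S530, F2083). Machine vertices: (102.87,6.12) → (90.90,86.81). Open path.

**Shape 3** — `<rect>` rectangle, stroke `#ff0000` → cut (S816, F1130). Machine vertices: (34.13,74.03) → (44.04,74.03) → (44.04,36.47) → (34.13,36.47) → (34.13,74.03). Closed: final G1 returns to the first vertex.

**Shape 4** — `<polyline>` line segment, stroke `#0000ff` → score (S530, F2083). Machine vertices: (107.05,102.91) → (89.56,112.24). Open path.

; LightBurn 1.7.01
; GRBL device profile, absolute coords
G21
G90
G0 X70.50 Y33.85
M4 S816
G01 X81.35 Y30.92 F1130
G01 X78.42 Y20.07
G01 X67.57 Y23.00
G01 X70.50 Y33.85
M5
G0 X102.87 Y6.12
M4 S530
G01 X90.90 Y86.81 F2083
M5
G0 X34.13 Y74.03
M4 S816
G01 X44.04 Y74.03 F1130
G01 X44.04 Y36.47
G01 X34.13 Y36.47
G01 X34.13 Y74.03
M5
G0 X107.05 Y102.91
M4 S530
G01 X89.56 Y112.24 F2083
M5
G0 X0.00 Y0.00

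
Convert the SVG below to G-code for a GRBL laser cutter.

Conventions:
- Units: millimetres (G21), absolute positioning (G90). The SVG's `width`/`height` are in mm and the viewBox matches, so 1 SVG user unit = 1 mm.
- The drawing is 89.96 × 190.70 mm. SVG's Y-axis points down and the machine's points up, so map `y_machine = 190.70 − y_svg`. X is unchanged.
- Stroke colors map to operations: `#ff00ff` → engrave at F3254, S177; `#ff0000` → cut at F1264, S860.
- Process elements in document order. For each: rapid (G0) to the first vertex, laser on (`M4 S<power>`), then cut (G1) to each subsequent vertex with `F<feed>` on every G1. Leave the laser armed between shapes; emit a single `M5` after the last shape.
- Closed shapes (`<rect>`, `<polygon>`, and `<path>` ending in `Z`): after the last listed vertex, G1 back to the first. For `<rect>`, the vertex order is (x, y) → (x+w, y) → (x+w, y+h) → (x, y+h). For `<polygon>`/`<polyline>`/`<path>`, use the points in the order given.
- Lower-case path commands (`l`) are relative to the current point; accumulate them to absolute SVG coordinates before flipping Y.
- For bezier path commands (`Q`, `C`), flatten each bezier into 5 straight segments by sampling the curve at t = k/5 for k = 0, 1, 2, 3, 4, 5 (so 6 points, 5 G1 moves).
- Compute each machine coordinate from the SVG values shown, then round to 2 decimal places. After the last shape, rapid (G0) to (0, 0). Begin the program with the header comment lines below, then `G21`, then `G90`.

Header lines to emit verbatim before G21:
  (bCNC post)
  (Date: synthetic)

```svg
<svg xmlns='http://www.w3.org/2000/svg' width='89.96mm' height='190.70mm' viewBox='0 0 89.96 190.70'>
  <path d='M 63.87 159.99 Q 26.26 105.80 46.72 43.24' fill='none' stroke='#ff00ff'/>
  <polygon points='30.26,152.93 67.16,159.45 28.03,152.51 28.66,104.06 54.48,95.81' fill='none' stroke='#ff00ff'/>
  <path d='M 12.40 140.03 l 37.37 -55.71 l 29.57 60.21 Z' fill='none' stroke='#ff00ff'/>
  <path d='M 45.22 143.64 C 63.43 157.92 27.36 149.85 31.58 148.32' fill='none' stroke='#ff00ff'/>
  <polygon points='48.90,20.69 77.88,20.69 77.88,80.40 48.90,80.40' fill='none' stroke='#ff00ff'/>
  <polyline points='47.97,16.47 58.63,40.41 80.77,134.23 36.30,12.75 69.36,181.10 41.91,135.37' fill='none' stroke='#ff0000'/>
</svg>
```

(bCNC post)
(Date: synthetic)
G21
G90
G0 X63.87 Y30.71
M4 S177
G1 X51.15 Y52.72 F3254
G1 X43.07 Y75.40 F3254
G1 X39.64 Y98.75 F3254
G1 X40.86 Y122.77 F3254
G1 X46.72 Y147.46 F3254
G0 X30.26 Y37.77
M4 S177
G1 X67.16 Y31.25 F3254
G1 X28.03 Y38.19 F3254
G1 X28.66 Y86.64 F3254
G1 X54.48 Y94.89 F3254
G1 X30.26 Y37.77 F3254
G0 X12.40 Y50.67
M4 S177
G1 X49.77 Y106.38 F3254
G1 X79.34 Y46.17 F3254
G1 X12.40 Y50.67 F3254
G0 X45.22 Y47.06
M4 S177
G1 X50.39 Y40.94 F3254
G1 X47.07 Y38.80 F3254
G1 X39.80 Y39.25 F3254
G1 X33.13 Y40.91 F3254
G1 X31.58 Y42.38 F3254
G0 X48.90 Y170.01
M4 S177
G1 X77.88 Y170.01 F3254
G1 X77.88 Y110.30 F3254
G1 X48.90 Y110.30 F3254
G1 X48.90 Y170.01 F3254
G0 X47.97 Y174.23
M4 S860
G1 X58.63 Y150.29 F1264
G1 X80.77 Y56.47 F1264
G1 X36.30 Y177.95 F1264
G1 X69.36 Y9.60 F1264
G1 X41.91 Y55.33 F1264
M5
G0 X0.00 Y0.00

Since the viewBox matches the mm dimensions, user units are millimetres directly. The only transform is the Y-flip y_m = 190.70 − y_svg.

Shape 1 is a quadratic bezier drawn with `<path>`. Its stroke #ff00ff means engrave at S177, F3254. After flipping Y the toolpath is (63.87,30.71) → (51.15,52.72) → (43.07,75.40) → (39.64,98.75) → (40.86,122.77) → (46.72,147.46).

Shape 2 is a closed polygon drawn with `<polygon>`. Its stroke #ff00ff means engrave at S177, F3254. After flipping Y the toolpath is (30.26,37.77) → (67.16,31.25) → (28.03,38.19) → (28.66,86.64) → (54.48,94.89) → (30.26,37.77), returning to the start.

Shape 3 is a regular polygon drawn with `<path>`. Its stroke #ff00ff means engrave at S177, F3254. After flipping Y the toolpath is (12.40,50.67) → (49.77,106.38) → (79.34,46.17) → (12.40,50.67), returning to the start.

Shape 4 is a cubic bezier drawn with `<path>`. Its stroke #ff00ff means engrave at S177, F3254. After flipping Y the toolpath is (45.22,47.06) → (50.39,40.94) → (47.07,38.80) → (39.80,39.25) → (33.13,40.91) → (31.58,42.38).

Shape 5 is a rectangle drawn with `<polygon>`. Its stroke #ff00ff means engrave at S177, F3254. After flipping Y the toolpath is (48.90,170.01) → (77.88,170.01) → (77.88,110.30) → (48.90,110.30) → (48.90,170.01), returning to the start.

Shape 6 is a open polyline drawn with `<polyline>`. Its stroke #ff0000 means cut at S860, F1264. After flipping Y the toolpath is (47.97,174.23) → (58.63,150.29) → (80.77,56.47) → (36.30,177.95) → (69.36,9.60) → (41.91,55.33).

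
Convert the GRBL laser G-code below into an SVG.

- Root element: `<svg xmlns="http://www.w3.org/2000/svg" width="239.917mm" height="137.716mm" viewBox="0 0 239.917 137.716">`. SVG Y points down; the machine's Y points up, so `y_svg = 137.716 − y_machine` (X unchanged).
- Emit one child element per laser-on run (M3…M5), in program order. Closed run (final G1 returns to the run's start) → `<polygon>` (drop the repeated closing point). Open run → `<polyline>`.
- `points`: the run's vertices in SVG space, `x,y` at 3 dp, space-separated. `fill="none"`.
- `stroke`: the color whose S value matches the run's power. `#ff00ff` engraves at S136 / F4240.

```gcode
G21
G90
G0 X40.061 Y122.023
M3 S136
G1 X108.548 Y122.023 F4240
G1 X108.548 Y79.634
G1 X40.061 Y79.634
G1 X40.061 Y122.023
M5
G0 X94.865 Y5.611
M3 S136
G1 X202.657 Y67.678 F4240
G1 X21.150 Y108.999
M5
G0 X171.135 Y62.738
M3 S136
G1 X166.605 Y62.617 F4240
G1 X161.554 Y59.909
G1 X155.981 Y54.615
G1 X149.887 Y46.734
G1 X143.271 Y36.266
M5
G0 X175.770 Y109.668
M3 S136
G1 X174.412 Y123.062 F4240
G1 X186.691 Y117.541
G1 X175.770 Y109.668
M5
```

y_svg = 137.716 − y_m. Every run uses S136, so all elements get stroke `#ff00ff` (engrave).

[1] closed run; points: 40.061,15.693 108.548,15.693 108.548,58.082 40.061,58.082

[2] open run; points: 94.865,132.105 202.657,70.038 21.150,28.717

[3] open run; points: 171.135,74.978 166.605,75.099 161.554,77.807 155.981,83.101 149.887,90.982 143.271,101.450

[4] closed run; points: 175.770,28.048 174.412,14.654 186.691,20.175

<svg xmlns="http://www.w3.org/2000/svg" width="239.917mm" height="137.716mm" viewBox="0 0 239.917 137.716">
  <polygon points="40.061,15.693 108.548,15.693 108.548,58.082 40.061,58.082" fill="none" stroke="#ff00ff"/>
  <polyline points="94.865,132.105 202.657,70.038 21.150,28.717" fill="none" stroke="#ff00ff"/>
  <polyline points="171.135,74.978 166.605,75.099 161.554,77.807 155.981,83.101 149.887,90.982 143.271,101.450" fill="none" stroke="#ff00ff"/>
  <polygon points="175.770,28.048 174.412,14.654 186.691,20.175" fill="none" stroke="#ff00ff"/>
</svg>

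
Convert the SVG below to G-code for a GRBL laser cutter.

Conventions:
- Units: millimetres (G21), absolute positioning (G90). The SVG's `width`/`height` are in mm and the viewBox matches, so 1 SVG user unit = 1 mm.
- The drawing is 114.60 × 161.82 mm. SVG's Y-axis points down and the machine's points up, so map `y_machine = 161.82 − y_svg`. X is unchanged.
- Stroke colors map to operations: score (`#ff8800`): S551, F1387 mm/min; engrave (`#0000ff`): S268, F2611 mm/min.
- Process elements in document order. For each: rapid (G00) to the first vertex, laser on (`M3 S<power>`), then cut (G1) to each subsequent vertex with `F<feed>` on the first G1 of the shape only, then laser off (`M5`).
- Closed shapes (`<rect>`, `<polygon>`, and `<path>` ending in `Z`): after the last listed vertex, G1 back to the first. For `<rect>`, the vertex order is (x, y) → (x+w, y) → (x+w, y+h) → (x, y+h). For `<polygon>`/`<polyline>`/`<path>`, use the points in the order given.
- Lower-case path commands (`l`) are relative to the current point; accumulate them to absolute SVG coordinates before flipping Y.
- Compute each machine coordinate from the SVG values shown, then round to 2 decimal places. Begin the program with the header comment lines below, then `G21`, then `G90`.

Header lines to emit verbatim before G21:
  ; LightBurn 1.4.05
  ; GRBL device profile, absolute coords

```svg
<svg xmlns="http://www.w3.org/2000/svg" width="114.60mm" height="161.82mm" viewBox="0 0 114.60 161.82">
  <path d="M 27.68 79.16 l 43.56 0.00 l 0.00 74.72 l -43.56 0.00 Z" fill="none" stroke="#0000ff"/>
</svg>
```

viewBox `0 0 114.60 161.82` with mm width/height → 1 unit = 1 mm. Flip: y_m = 161.82 − y_svg.

**Shape 1** — `<path>` rectangle, stroke `#0000ff` → engrave (S268, F2611). Machine vertices: (27.68,82.66) → (71.24,82.66) → (71.24,7.94) → (27.68,7.94) → (27.68,82.66). Closed: final G1 returns to the first vertex.

; LightBurn 1.4.05
; GRBL device profile, absolute coords
G21
G90
G00 X27.68 Y82.66
M3 S268
G1 X71.24 Y82.66 F2611
G1 X71.24 Y7.94
G1 X27.68 Y7.94
G1 X27.68 Y82.66
M5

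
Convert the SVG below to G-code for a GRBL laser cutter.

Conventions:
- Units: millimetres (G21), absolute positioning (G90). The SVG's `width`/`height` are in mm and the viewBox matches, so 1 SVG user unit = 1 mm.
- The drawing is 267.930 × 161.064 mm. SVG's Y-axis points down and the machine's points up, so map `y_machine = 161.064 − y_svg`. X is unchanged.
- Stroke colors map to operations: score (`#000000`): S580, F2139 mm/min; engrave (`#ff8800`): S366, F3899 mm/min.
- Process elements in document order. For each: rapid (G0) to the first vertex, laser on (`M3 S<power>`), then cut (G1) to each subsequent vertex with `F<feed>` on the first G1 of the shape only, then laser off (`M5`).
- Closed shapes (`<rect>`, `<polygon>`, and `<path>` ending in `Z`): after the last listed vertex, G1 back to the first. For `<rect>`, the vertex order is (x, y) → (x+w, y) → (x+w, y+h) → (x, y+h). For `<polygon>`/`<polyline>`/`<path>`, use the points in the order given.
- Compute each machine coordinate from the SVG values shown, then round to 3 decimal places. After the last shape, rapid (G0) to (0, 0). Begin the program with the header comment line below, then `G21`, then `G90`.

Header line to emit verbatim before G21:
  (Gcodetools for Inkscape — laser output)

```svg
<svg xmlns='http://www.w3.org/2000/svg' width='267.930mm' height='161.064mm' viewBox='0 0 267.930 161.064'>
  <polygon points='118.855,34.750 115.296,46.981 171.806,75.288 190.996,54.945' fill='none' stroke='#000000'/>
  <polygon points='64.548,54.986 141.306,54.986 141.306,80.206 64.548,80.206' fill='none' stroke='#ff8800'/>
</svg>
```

Since the viewBox matches the mm dimensions, user units are millimetres directly. The only transform is the Y-flip y_m = 161.064 − y_svg.

Shape 1 is a closed polygon drawn with `<polygon>`. Its stroke #000000 means score at S580, F2139. After flipping Y the toolpath is (118.855,126.314) → (115.296,114.083) → (171.806,85.776) → (190.996,106.119) → (118.855,126.314), returning to the start.

Shape 2 is a rectangle drawn with `<polygon>`. Its stroke #ff8800 means engrave at S366, F3899. After flipping Y the toolpath is (64.548,106.078) → (141.306,106.078) → (141.306,80.858) → (64.548,80.858) → (64.548,106.078), returning to the start.

(Gcodetools for Inkscape — laser output)
G21
G90
G0 X118.855 Y126.314
M3 S580
G1 X115.296 Y114.083 F2139
G1 X171.806 Y85.776
G1 X190.996 Y106.119
G1 X118.855 Y126.314
M5
G0 X64.548 Y106.078
M3 S366
G1 X141.306 Y106.078 F3899
G1 X141.306 Y80.858
G1 X64.548 Y80.858
G1 X64.548 Y106.078
M5
G0 X0.000 Y0.000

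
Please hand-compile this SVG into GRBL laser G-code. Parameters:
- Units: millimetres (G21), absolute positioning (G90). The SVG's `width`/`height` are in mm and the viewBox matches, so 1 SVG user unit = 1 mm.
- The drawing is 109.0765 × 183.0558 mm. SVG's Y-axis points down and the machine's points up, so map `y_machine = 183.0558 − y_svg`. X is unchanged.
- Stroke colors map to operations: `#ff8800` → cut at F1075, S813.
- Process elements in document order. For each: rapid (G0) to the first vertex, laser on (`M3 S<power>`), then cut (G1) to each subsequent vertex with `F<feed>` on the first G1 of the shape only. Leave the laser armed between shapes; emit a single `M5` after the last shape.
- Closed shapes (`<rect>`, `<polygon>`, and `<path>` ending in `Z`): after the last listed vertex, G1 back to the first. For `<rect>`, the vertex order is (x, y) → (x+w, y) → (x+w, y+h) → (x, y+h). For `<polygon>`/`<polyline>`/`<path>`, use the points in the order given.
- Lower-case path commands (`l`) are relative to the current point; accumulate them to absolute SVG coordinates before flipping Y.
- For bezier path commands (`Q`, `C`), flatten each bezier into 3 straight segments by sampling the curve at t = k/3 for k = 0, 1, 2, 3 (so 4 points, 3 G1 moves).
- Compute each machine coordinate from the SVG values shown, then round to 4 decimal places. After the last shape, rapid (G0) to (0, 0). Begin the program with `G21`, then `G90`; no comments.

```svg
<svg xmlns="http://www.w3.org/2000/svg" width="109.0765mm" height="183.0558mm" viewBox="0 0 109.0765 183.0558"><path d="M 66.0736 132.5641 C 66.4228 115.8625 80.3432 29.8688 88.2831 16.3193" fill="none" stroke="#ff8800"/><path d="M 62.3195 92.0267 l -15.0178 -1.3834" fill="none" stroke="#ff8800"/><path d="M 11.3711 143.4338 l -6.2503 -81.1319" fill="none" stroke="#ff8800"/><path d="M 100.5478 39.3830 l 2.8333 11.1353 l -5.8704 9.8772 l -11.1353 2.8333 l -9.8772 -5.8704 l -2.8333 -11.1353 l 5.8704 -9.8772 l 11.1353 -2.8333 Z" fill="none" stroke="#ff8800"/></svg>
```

G21
G90
G0 X66.0736 Y50.4917
M3 S813
G1 X70.2224 Y85.0412 F1075
G1 X79.0738 Y134.2884
G1 X88.2831 Y166.7365
G0 X62.3195 Y91.0291
M3 S813
G1 X47.3017 Y92.4125 F1075
G0 X11.3711 Y39.6220
M3 S813
G1 X5.1208 Y120.7539 F1075
G0 X100.5478 Y143.6728
M3 S813
G1 X103.3811 Y132.5375 F1075
G1 X97.5107 Y122.6603
G1 X86.3754 Y119.8270
G1 X76.4982 Y125.6974
G1 X73.6649 Y136.8327
G1 X79.5353 Y146.7099
G1 X90.6706 Y149.5432
G1 X100.5478 Y143.6728
M5
G0 X0.0000 Y0.0000

viewBox `0 0 109.0765 183.0558` with mm width/height → 1 unit = 1 mm. Flip: y_m = 183.0558 − y_svg.

**Shape 1** — `<path>` cubic bezier, stroke `#ff8800` → cut (S813, F1075). Control points (SVG): P0=(66.0736,132.5641), P1=(66.4228,115.8625), P2=(80.3432,29.8688), P3=(88.2831,16.3193); sampled at t=k/3. Machine vertices: (66.0736,50.4917) → (70.2224,85.0412) → (79.0738,134.2884) → (88.2831,166.7365). Open path.

**Shape 2** — `<path>` line segment, stroke `#ff8800` → cut (S813, F1075). Machine vertices: (62.3195,91.0291) → (47.3017,92.4125). Open path.

**Shape 3** — `<path>` line segment, stroke `#ff8800` → cut (S813, F1075). Machine vertices: (11.3711,39.6220) → (5.1208,120.7539). Open path.

**Shape 4** — `<path>` regular polygon, stroke `#ff8800` → cut (S813, F1075). Machine vertices: (100.5478,143.6728) → (103.3811,132.5375) → (97.5107,122.6603) → (86.3754,119.8270) → (76.4982,125.6974) → (73.6649,136.8327) → (79.5353,146.7099) → (90.6706,149.5432) → (100.5478,143.6728). Closed: final G1 returns to the first vertex.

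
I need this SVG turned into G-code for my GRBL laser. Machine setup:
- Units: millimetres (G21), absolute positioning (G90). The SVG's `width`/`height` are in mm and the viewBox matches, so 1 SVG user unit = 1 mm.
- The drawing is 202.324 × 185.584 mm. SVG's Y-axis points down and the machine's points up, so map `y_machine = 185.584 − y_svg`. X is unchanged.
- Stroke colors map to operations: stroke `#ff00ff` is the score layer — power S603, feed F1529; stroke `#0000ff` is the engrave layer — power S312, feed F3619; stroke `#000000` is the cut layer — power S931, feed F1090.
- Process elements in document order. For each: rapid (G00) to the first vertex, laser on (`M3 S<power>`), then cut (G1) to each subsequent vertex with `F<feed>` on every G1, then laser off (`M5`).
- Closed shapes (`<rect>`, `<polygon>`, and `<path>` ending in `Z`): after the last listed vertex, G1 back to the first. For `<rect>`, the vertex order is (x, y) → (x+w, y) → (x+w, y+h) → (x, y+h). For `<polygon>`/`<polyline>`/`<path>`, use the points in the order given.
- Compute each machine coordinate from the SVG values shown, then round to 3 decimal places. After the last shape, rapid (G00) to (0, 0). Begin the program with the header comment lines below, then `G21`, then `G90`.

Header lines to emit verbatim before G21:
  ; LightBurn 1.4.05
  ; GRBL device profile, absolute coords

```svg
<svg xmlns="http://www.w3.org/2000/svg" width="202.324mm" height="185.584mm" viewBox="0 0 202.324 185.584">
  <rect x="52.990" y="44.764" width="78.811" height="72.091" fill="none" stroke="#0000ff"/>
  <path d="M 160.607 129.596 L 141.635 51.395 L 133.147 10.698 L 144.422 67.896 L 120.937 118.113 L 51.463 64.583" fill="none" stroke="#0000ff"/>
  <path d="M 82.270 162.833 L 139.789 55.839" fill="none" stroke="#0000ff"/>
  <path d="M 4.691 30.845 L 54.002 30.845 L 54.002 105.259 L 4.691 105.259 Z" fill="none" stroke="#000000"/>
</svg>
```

Since the viewBox matches the mm dimensions, user units are millimetres directly. The only transform is the Y-flip y_m = 185.584 − y_svg.

Shape 1 is a rectangle drawn with `<rect>`. Its stroke #0000ff means engrave at S312, F3619. After flipping Y the toolpath is (52.990,140.820) → (131.801,140.820) → (131.801,68.729) → (52.990,68.729) → (52.990,140.820), returning to the start.

Shape 2 is a open polyline drawn with `<path>`. Its stroke #0000ff means engrave at S312, F3619. After flipping Y the toolpath is (160.607,55.988) → (141.635,134.189) → (133.147,174.886) → (144.422,117.688) → (120.937,67.471) → (51.463,121.001).

Shape 3 is a line segment drawn with `<path>`. Its stroke #0000ff means engrave at S312, F3619. After flipping Y the toolpath is (82.270,22.751) → (139.789,129.745).

Shape 4 is a rectangle drawn with `<path>`. Its stroke #000000 means cut at S931, F1090. After flipping Y the toolpath is (4.691,154.739) → (54.002,154.739) → (54.002,80.325) → (4.691,80.325) → (4.691,154.739), returning to the start.

; LightBurn 1.4.05
; GRBL device profile, absolute coords
G21
G90
G00 X52.990 Y140.820
M3 S312
G1 X131.801 Y140.820 F3619
G1 X131.801 Y68.729 F3619
G1 X52.990 Y68.729 F3619
G1 X52.990 Y140.820 F3619
M5
G00 X160.607 Y55.988
M3 S312
G1 X141.635 Y134.189 F3619
G1 X133.147 Y174.886 F3619
G1 X144.422 Y117.688 F3619
G1 X120.937 Y67.471 F3619
G1 X51.463 Y121.001 F3619
M5
G00 X82.270 Y22.751
M3 S312
G1 X139.789 Y129.745 F3619
M5
G00 X4.691 Y154.739
M3 S931
G1 X54.002 Y154.739 F1090
G1 X54.002 Y80.325 F1090
G1 X4.691 Y80.325 F1090
G1 X4.691 Y154.739 F1090
M5
G00 X0.000 Y0.000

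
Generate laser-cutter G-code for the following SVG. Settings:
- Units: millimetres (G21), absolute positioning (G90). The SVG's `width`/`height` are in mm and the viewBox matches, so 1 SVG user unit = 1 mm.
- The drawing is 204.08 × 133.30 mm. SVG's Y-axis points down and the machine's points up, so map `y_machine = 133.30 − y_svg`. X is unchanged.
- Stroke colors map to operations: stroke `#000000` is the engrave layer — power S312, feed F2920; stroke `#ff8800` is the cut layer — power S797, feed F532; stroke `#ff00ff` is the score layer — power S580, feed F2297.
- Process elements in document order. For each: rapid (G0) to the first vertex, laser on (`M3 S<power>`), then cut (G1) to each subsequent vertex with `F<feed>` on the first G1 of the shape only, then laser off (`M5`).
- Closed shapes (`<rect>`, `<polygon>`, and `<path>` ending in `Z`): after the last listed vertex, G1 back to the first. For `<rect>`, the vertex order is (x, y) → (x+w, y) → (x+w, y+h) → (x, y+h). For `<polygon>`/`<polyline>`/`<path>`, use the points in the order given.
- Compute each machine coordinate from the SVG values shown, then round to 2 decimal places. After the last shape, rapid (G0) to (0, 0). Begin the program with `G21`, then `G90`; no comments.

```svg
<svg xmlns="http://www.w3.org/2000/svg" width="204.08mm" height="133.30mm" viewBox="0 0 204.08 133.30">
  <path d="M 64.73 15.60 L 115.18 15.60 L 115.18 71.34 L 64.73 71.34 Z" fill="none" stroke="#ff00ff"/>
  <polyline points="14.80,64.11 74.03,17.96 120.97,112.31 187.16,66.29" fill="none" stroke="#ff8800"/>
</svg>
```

G21
G90
G0 X64.73 Y117.70
M3 S580
G1 X115.18 Y117.70 F2297
G1 X115.18 Y61.96
G1 X64.73 Y61.96
G1 X64.73 Y117.70
M5
G0 X14.80 Y69.19
M3 S797
G1 X74.03 Y115.34 F532
G1 X120.97 Y20.99
G1 X187.16 Y67.01
M5
G0 X0.00 Y0.00

Since the viewBox matches the mm dimensions, user units are millimetres directly. The only transform is the Y-flip y_m = 133.30 − y_svg.

Shape 1 is a rectangle drawn with `<path>`. Its stroke #ff00ff means score at S580, F2297. After flipping Y the toolpath is (64.73,117.70) → (115.18,117.70) → (115.18,61.96) → (64.73,61.96) → (64.73,117.70), returning to the start.

Shape 2 is a open polyline drawn with `<polyline>`. Its stroke #ff8800 means cut at S797, F532. After flipping Y the toolpath is (14.80,69.19) → (74.03,115.34) → (120.97,20.99) → (187.16,67.01).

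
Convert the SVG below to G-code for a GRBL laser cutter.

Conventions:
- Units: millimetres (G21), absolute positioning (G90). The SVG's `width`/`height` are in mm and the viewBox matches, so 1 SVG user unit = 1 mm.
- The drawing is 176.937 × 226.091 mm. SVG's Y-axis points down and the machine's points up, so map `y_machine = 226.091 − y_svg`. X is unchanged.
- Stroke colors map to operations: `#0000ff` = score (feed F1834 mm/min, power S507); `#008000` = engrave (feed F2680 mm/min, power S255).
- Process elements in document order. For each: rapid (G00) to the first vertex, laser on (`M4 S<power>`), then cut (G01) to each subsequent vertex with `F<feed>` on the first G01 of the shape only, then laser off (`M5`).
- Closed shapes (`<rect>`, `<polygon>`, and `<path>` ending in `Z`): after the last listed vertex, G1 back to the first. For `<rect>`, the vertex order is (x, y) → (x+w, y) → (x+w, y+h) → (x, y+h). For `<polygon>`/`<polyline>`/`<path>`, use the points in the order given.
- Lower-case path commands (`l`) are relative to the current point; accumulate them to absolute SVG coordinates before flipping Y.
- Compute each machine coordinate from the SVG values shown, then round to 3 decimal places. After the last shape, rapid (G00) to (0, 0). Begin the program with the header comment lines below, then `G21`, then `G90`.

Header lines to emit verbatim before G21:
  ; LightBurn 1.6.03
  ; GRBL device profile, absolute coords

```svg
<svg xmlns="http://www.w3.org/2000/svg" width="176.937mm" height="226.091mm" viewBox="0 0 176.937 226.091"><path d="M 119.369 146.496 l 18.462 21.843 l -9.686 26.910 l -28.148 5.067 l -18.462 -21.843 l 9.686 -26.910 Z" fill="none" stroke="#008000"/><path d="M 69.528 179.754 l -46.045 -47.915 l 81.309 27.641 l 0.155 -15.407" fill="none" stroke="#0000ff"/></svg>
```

; LightBurn 1.6.03
; GRBL device profile, absolute coords
G21
G90
G00 X119.369 Y79.595
M4 S255
G01 X137.831 Y57.752 F2680
G01 X128.145 Y30.842
G01 X99.997 Y25.775
G01 X81.535 Y47.618
G01 X91.221 Y74.528
G01 X119.369 Y79.595
M5
G00 X69.528 Y46.337
M4 S507
G01 X23.483 Y94.252 F1834
G01 X104.792 Y66.611
G01 X104.947 Y82.018
M5
G00 X0.000 Y0.000

1 u = 1 mm; y_m = 226.091 − y.

[1] `<path>` regular polygon, #008000→engrave S255 F2680: (119.369,79.595) → (137.831,57.752) → (128.145,30.842) → (99.997,25.775) → (81.535,47.618) → (91.221,74.528) → (119.369,79.595) (closed)

[2] `<path>` open polyline, #0000ff→score S507 F1834: (69.528,46.337) → (23.483,94.252) → (104.792,66.611) → (104.947,82.018)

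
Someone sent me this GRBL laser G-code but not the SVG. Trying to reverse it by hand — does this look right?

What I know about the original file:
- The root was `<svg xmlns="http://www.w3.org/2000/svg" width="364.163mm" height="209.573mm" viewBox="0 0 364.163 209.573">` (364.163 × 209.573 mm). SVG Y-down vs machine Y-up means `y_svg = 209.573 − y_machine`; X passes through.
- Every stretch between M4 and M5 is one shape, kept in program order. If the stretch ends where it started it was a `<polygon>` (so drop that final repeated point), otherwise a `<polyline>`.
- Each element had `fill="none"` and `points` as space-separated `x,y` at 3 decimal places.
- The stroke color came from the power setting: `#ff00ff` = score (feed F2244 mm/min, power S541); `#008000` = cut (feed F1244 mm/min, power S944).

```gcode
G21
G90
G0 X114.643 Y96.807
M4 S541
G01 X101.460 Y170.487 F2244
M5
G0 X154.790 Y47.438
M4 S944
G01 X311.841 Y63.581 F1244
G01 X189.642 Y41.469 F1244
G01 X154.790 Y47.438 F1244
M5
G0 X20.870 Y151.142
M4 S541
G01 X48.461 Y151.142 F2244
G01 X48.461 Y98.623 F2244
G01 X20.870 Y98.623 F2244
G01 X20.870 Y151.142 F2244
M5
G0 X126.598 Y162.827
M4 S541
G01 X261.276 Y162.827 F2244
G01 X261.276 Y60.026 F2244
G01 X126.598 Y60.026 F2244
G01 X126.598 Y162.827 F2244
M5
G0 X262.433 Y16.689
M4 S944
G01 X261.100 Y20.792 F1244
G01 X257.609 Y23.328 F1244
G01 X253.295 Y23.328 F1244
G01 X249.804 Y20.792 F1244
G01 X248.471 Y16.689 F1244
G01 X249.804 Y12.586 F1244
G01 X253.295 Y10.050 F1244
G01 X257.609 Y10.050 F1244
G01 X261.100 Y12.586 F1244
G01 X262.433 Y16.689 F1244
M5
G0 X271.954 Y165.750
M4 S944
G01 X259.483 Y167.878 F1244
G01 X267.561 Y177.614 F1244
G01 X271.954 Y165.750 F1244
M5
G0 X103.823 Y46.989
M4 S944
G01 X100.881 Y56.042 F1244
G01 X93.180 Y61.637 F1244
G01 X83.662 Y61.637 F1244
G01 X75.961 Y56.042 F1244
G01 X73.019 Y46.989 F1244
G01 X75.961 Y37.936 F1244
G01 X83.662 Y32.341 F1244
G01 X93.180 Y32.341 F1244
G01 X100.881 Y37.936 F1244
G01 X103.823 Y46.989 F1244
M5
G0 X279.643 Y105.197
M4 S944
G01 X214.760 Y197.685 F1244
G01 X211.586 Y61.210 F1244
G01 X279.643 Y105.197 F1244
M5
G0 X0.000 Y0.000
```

<svg xmlns="http://www.w3.org/2000/svg" width="364.163mm" height="209.573mm" viewBox="0 0 364.163 209.573">
  <polyline points="114.643,112.766 101.460,39.086" fill="none" stroke="#ff00ff"/>
  <polygon points="154.790,162.135 311.841,145.992 189.642,168.104" fill="none" stroke="#008000"/>
  <polygon points="20.870,58.431 48.461,58.431 48.461,110.950 20.870,110.950" fill="none" stroke="#ff00ff"/>
  <polygon points="126.598,46.746 261.276,46.746 261.276,149.547 126.598,149.547" fill="none" stroke="#ff00ff"/>
  <polygon points="262.433,192.884 261.100,188.781 257.609,186.245 253.295,186.245 249.804,188.781 248.471,192.884 249.804,196.987 253.295,199.523 257.609,199.523 261.100,196.987" fill="none" stroke="#008000"/>
  <polygon points="271.954,43.823 259.483,41.695 267.561,31.959" fill="none" stroke="#008000"/>
  <polygon points="103.823,162.584 100.881,153.531 93.180,147.936 83.662,147.936 75.961,153.531 73.019,162.584 75.961,171.637 83.662,177.232 93.180,177.232 100.881,171.637" fill="none" stroke="#008000"/>
  <polygon points="279.643,104.376 214.760,11.888 211.586,148.363" fill="none" stroke="#008000"/>
</svg>

Each laser-on run becomes one SVG element. Flip Y back into SVG space with y_svg = 209.573 − y_machine.

Run 1: the run's S541 means `#ff00ff` (score). The run is open, so emit a `<polyline>` with points (Y-flipped): 114.643,112.766 101.460,39.086.

Run 2: S944 ⇒ cut layer `#008000`. The run returns to its start, so emit a `<polygon>` with points (Y-flipped): 154.790,162.135 311.841,145.992 189.642,168.104.

Run 3: S541 ⇒ score layer `#ff00ff`. The run returns to its start, so emit a `<polygon>` with points (Y-flipped): 20.870,58.431 48.461,58.431 48.461,110.950 20.870,110.950.

Run 4: the run's S541 means `#ff00ff` (score). The run returns to its start, so emit a `<polygon>` with points (Y-flipped): 126.598,46.746 261.276,46.746 261.276,149.547 126.598,149.547.

Run 5: the run's S944 means `#008000` (cut). The run returns to its start, so emit a `<polygon>` with points (Y-flipped): 262.433,192.884 261.100,188.781 257.609,186.245 253.295,186.245 249.804,188.781 248.471,192.884 249.804,196.987 253.295,199.523 257.609,199.523 261.100,196.987.

Run 6: power S944 maps to stroke `#008000` (cut). The run returns to its start, so emit a `<polygon>` with points (Y-flipped): 271.954,43.823 259.483,41.695 267.561,31.959.

Run 7: the run's S944 means `#008000` (cut). The run returns to its start, so emit a `<polygon>` with points (Y-flipped): 103.823,162.584 100.881,153.531 93.180,147.936 83.662,147.936 75.961,153.531 73.019,162.584 75.961,171.637 83.662,177.232 93.180,177.232 100.881,171.637.

Run 8: power S944 maps to stroke `#008000` (cut). The run returns to its start, so emit a `<polygon>` with points (Y-flipped): 279.643,104.376 214.760,11.888 211.586,148.363.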